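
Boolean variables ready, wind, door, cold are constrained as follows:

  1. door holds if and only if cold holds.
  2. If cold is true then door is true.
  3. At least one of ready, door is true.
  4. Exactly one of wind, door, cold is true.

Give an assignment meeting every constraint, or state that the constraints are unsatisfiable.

ready=T, wind=T, door=F, cold=F

  (1) door=F, cold=F — same ✓
  (2) cold=F ⇒ door: vacuous ✓
  (3) {ready, door}: 1 true — at least one ✓
  (4) {wind, door, cold}: 1 true — exactly one ✓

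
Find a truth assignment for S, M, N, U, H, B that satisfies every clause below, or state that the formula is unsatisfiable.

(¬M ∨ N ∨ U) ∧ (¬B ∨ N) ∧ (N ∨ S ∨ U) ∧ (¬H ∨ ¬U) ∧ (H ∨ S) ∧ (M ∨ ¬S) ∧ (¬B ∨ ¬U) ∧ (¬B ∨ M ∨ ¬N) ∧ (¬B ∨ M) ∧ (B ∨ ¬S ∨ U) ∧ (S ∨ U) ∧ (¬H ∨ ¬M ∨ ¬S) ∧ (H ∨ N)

S=T; M=T; N=T; U=F; H=F; B=T

Try S = False:
  (H ∨ S) forces H = True.
  (¬H ∨ ¬U) forces U = False.
  clause (S ∨ U) is falsified — backtrack.
So S = True.
  then (M ∨ ¬S) forces M = True.
  then (¬H ∨ ¬M ∨ ¬S) forces H = False.
  then (H ∨ N) forces N = True.
Set U = False.
  then (B ∨ ¬S ∨ U) forces B = True.
All clauses satisfied.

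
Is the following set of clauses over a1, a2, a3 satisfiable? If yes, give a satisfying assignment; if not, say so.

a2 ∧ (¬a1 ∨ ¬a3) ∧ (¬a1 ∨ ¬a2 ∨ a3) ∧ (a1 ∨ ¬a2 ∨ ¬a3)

a1: False; a2: True; a3: False

Unit clause (a2) forces a2 = True.
Try a1 = True:
  (¬a1 ∨ ¬a3) forces a3 = False.
  clause (¬a1 ∨ ¬a2 ∨ a3) is falsified — backtrack.
So a1 = False.
  then (a1 ∨ ¬a2 ∨ ¬a3) forces a3 = False.
All clauses satisfied.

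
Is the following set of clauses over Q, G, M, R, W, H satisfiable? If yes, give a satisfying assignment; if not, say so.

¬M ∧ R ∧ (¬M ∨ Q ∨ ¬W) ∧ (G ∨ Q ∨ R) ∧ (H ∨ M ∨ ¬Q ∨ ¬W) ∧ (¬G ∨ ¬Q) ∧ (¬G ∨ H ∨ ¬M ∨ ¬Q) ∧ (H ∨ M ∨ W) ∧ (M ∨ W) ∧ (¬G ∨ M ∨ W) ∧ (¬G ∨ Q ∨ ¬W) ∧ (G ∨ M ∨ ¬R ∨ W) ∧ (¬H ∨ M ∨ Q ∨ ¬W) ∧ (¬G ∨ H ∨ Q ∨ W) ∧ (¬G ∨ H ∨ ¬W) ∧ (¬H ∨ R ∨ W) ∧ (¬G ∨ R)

Q = True, G = False, M = False, R = True, W = True, H = True

Unit clause (¬M) forces M = False.
Unit clause (R) forces R = True.
In (M ∨ W) only W is left, so W = True.
Set Q = True.
  then (H ∨ M ∨ ¬Q ∨ ¬W) forces H = True.
  then (¬G ∨ ¬Q) forces G = False.
All clauses satisfied.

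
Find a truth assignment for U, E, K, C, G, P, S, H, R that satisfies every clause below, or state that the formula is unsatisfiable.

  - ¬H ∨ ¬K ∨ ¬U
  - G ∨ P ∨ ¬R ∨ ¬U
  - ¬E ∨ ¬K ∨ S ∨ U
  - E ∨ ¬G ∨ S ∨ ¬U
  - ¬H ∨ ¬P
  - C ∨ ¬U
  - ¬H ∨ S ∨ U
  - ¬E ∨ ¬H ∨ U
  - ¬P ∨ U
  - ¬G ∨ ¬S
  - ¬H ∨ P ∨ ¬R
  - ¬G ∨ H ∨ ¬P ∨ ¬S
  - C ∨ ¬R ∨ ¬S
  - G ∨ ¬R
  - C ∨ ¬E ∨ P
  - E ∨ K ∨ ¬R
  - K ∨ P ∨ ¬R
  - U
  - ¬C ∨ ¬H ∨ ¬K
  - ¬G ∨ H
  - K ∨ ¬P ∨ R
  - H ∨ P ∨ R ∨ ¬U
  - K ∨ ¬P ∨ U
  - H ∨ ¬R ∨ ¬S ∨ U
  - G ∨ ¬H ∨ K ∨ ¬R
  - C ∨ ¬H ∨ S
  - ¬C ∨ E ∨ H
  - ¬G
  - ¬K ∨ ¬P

U: True, E: True, K: False, C: True, G: False, P: False, S: False, H: True, R: False

Unit clause (U) forces U = True.
Unit clause (¬G) forces G = False.
In (C ∨ ¬U) only C is left, so C = True.
In (G ∨ ¬R) only ¬R is left, so R = False.
Set E = True.
Try K = True:
  (¬H ∨ ¬K ∨ ¬U) forces H = False.
  (H ∨ P ∨ R ∨ ¬U) forces P = True.
  clause (¬K ∨ ¬P) is falsified — backtrack.
So K = False.
  then (K ∨ ¬P ∨ R) forces P = False.
  then (H ∨ P ∨ R ∨ ¬U) forces H = True.
Set S = False.
All clauses satisfied.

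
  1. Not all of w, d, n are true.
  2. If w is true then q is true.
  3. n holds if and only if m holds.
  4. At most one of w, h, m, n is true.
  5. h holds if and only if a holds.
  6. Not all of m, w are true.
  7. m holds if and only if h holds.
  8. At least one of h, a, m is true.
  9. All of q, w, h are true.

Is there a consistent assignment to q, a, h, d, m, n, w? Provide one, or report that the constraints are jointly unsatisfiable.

Case h = True:
  (4) with h=T forces w = False.
  Constraint (9) is violated (w=F) — contradiction.
Case h = False:
  Constraint (9) is violated (h=F) — contradiction.
Both cases fail — unsatisfiable.

The formula is unsatisfiable.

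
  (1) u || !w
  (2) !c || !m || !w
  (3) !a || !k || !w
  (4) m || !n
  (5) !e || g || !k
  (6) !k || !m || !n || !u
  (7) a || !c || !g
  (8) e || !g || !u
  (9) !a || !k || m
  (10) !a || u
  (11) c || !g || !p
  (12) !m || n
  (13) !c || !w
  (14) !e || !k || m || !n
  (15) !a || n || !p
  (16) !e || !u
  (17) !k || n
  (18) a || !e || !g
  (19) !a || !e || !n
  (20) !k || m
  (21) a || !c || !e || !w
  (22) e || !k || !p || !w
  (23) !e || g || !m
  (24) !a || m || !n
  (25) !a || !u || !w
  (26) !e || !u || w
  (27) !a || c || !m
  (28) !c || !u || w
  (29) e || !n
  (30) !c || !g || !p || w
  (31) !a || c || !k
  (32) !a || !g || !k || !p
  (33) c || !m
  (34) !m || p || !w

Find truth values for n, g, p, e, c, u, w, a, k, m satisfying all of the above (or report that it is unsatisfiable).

n = False, g = False, p = True, e = False, c = False, u = True, w = False, a = False, k = False, m = False

Set n = False.
  then (!m || n) forces m = False.
  then (!k || n) forces k = False.
Set g = False.
Set p = True.
  then (!a || n || !p) forces a = False.
Set e = False.
Set c = False.
Set u = True.
Set w = False.
All clauses satisfied.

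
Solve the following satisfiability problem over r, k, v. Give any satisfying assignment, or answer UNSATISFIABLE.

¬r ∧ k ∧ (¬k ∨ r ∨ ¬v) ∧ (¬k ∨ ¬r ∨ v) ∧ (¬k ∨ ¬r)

Unit clause (¬r) forces r = False.
Unit clause (k) forces k = True.
In (¬k ∨ r ∨ ¬v) only ¬v is left, so v = False.
All clauses satisfied.

r: False, k: True, v: False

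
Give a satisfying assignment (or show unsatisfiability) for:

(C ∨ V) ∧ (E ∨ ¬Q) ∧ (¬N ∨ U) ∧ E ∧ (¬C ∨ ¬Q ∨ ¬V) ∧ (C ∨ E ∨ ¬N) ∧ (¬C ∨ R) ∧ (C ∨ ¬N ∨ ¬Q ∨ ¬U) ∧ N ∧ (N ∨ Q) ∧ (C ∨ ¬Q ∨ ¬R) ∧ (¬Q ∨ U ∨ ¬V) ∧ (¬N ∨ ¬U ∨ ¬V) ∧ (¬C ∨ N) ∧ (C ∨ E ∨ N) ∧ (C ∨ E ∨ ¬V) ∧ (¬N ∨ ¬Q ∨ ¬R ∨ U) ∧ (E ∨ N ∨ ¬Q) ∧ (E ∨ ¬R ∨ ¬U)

R = True; V = False; N = True; E = True; Q = False; C = True; U = True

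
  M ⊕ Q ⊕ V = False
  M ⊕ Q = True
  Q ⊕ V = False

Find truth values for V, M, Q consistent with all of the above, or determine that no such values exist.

V = True, M = False, Q = True

M ⊕ Q ⊕ V = F ⊕ T ⊕ T = False ✓
M ⊕ Q = F ⊕ T = True ✓
Q ⊕ V = T ⊕ T = False ✓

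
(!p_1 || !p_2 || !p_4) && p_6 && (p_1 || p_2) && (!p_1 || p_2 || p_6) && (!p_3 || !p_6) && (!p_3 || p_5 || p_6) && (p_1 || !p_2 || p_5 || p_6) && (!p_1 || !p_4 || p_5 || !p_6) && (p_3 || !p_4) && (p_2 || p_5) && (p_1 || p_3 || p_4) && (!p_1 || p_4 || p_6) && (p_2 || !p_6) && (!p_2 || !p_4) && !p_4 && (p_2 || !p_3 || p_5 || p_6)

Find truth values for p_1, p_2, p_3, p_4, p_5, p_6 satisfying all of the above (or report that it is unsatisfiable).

Unit clause (p_6) forces p_6 = True.
In (!p_3 || !p_6) only !p_3 is left, so p_3 = False.
In (p_3 || !p_4) only !p_4 is left, so p_4 = False.
In (p_1 || p_3 || p_4) only p_1 is left, so p_1 = True.
In (p_2 || !p_6) only p_2 is left, so p_2 = True.
Set p_5 = True.
All clauses satisfied.

p_1 = True, p_2 = True, p_3 = False, p_4 = False, p_5 = True, p_6 = True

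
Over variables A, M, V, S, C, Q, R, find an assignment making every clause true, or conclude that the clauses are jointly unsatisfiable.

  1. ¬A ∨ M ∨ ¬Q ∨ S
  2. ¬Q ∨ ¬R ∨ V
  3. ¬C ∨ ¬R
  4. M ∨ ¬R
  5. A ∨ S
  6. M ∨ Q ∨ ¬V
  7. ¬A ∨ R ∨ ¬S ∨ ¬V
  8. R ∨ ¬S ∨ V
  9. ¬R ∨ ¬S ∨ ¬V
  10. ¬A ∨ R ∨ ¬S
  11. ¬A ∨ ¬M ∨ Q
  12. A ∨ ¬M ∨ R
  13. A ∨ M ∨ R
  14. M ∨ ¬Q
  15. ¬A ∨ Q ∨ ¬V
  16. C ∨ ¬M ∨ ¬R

Set A = True.
Set M = True.
  then (¬A ∨ ¬M ∨ Q) forces Q = True.
Set V = True.
Try S = True:
  (¬A ∨ R ∨ ¬S ∨ ¬V) forces R = True.
  clause (¬R ∨ ¬S ∨ ¬V) is falsified — backtrack.
So S = False.
Set C = False.
  then (C ∨ ¬M ∨ ¬R) forces R = False.
All clauses satisfied.

A = True, M = True, V = True, S = False, C = False, Q = True, R = False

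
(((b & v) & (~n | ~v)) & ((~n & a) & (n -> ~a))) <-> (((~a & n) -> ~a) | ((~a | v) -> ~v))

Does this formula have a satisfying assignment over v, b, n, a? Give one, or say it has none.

v=T; b=T; n=F; a=T

  (((b & v) & (~n | ~v)) & ((~n & a) & (n -> ~a))) <-> (((~a & n) -> ~a) | ((~a | v) -> ~v)) = True
    ((b & v) & (~n | ~v)) & ((~n & a) & (n -> ~a)) = True
      (b & v) & (~n | ~v) = True
        b & v = True
        ~n | ~v = True
          ~n = True
          ~v = False
      (~n & a) & (n -> ~a) = True
        ~n & a = True
          ~n = True
        n -> ~a = True
          ~a = False
    ((~a & n) -> ~a) | ((~a | v) -> ~v) = True
      (~a & n) -> ~a = True
        ~a & n = False
          ~a = False
        ~a = False
      (~a | v) -> ~v = False
        ~a | v = True
          ~a = False
        ~v = False
The formula evaluates to True.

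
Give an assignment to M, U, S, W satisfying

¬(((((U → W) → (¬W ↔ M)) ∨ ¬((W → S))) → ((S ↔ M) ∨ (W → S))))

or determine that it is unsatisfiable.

M = True, U = False, S = False, W = True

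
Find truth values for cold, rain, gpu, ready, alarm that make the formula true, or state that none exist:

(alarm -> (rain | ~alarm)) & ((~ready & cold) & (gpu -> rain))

cold = True, rain = True, gpu = False, ready = False, alarm = False

  alarm -> (rain | ~alarm) = True
    rain | ~alarm = True
      ~alarm = True
  (~ready & cold) & (gpu -> rain) = True
    ~ready & cold = True
      ~ready = True
    gpu -> rain = True
Both conjuncts True, so the formula holds.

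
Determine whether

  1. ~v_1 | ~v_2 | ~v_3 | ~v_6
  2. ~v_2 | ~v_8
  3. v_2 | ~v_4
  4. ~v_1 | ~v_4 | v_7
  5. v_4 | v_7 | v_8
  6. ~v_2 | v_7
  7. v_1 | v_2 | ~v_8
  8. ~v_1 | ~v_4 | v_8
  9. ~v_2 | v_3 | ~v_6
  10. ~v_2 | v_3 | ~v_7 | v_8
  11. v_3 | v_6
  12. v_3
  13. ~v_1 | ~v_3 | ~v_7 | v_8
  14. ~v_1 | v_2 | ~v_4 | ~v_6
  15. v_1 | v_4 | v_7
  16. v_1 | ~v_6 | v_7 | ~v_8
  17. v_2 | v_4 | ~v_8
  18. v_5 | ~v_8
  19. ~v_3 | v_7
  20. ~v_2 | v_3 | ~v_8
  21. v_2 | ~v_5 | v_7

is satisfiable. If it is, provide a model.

v_1=F, v_2=F, v_3=T, v_4=F, v_5=F, v_6=F, v_7=T, v_8=F

Unit clause (v_3) forces v_3 = True.
In (~v_3 | v_7) only v_7 is left, so v_7 = True.
Try v_1 = True:
  (~v_1 | ~v_3 | ~v_7 | v_8) forces v_8 = True.
  (~v_2 | ~v_8) forces v_2 = False.
  (v_2 | ~v_4) forces v_4 = False.
  clause (v_2 | v_4 | ~v_8) is falsified — backtrack.
So v_1 = False.
Set v_2 = False.
  then (v_2 | ~v_4) forces v_4 = False.
  then (v_1 | v_2 | ~v_8) forces v_8 = False.
Set v_5 = False.
Set v_6 = False.
All clauses satisfied.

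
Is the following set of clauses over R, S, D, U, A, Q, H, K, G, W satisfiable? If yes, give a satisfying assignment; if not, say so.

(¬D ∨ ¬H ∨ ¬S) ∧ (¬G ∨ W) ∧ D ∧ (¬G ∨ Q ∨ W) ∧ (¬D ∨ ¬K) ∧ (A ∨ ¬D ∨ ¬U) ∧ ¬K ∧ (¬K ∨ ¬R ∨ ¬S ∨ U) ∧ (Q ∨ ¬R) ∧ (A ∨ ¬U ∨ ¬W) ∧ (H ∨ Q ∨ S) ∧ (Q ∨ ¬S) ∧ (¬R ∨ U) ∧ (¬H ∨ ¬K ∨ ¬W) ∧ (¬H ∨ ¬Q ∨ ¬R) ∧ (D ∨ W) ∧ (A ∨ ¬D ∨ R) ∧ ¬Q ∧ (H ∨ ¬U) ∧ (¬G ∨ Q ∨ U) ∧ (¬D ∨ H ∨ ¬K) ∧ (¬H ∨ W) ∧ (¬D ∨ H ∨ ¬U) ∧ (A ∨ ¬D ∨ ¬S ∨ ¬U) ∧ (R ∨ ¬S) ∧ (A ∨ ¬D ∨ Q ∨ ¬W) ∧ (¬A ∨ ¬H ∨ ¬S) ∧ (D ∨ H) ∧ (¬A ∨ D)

Unit clause (D) forces D = True.
In (¬D ∨ ¬K) only ¬K is left, so K = False.
Unit clause (¬Q) forces Q = False.
In (Q ∨ ¬R) only ¬R is left, so R = False.
In (Q ∨ ¬S) only ¬S is left, so S = False.
In (A ∨ ¬D ∨ R) only A is left, so A = True.
In (H ∨ Q ∨ S) only H is left, so H = True.
In (¬H ∨ W) only W is left, so W = True.
Set U = False.
  then (¬G ∨ Q ∨ U) forces G = False.
All clauses satisfied.

R = False, S = False, D = True, U = False, A = True, Q = False, H = True, K = False, G = False, W = True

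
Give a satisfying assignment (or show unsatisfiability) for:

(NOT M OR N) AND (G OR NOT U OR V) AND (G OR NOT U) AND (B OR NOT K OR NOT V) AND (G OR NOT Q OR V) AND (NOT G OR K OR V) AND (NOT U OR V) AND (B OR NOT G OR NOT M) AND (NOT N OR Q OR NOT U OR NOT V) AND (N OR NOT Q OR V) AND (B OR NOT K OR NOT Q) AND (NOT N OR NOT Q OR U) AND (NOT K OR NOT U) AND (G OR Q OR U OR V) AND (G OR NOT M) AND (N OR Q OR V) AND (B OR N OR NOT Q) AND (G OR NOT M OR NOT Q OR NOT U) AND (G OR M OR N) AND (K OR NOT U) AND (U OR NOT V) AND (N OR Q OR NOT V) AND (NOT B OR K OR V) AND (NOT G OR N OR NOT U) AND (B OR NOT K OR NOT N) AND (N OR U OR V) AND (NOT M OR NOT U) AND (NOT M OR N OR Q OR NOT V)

U = False; M = False; N = True; B = True; Q = False; G = True; K = True; V = False

Try U = True:
  (G OR NOT U) forces G = True.
  (NOT U OR V) forces V = True.
  (NOT K OR NOT U) forces K = False.
  clause (K OR NOT U) is falsified — backtrack.
So U = False.
  then (U OR NOT V) forces V = False.
  then (N OR U OR V) forces N = True.
  then (NOT N OR NOT Q OR U) forces Q = False.
  then (G OR Q OR U OR V) forces G = True.
  then (NOT G OR K OR V) forces K = True.
  then (B OR NOT K OR NOT N) forces B = True.
Set M = False.
All clauses satisfied.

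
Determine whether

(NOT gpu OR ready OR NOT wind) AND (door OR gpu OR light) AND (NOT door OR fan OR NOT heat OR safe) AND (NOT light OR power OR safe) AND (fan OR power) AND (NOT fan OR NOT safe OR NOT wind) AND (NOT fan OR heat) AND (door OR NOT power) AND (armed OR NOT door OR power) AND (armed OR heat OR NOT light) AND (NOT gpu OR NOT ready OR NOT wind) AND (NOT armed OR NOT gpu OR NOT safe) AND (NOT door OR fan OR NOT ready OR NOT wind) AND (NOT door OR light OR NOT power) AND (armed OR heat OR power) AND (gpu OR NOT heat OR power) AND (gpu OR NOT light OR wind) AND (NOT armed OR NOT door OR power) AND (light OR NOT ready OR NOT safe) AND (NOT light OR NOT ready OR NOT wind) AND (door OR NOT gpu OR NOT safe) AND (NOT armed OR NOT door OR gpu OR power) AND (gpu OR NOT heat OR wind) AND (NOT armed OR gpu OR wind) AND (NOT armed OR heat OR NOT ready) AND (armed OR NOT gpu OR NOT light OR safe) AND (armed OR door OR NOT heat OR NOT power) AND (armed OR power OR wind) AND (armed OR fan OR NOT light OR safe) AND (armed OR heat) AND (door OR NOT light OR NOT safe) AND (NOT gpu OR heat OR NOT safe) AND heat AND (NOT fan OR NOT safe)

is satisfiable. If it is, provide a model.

Unit clause (heat) forces heat = True.
Set safe = False.
Set fan = True.
Set armed = True.
Set power = True.
  then (door OR NOT power) forces door = True.
  then (NOT door OR light OR NOT power) forces light = True.
Set ready = False.
Set gpu = True.
  then (NOT gpu OR ready OR NOT wind) forces wind = False.
All clauses satisfied.

safe = False, fan = True, armed = True, power = True, heat = True, ready = False, gpu = True, light = True, wind = False, door = True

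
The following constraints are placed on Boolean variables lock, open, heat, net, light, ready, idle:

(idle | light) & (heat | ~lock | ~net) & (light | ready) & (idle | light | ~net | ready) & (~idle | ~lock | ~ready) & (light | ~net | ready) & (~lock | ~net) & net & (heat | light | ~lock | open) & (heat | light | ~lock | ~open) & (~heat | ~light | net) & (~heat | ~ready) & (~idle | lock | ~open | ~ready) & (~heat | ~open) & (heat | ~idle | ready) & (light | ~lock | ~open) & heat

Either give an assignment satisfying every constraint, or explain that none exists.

Unit clause (net) forces net = True.
Unit clause (heat) forces heat = True.
In (~lock | ~net) only ~lock is left, so lock = False.
In (~heat | ~ready) only ~ready is left, so ready = False.
In (~heat | ~open) only ~open is left, so open = False.
In (light | ready) only light is left, so light = True.
Set idle = False.
All clauses satisfied.

lock=F, open=F, heat=T, net=T, light=T, ready=F, idle=F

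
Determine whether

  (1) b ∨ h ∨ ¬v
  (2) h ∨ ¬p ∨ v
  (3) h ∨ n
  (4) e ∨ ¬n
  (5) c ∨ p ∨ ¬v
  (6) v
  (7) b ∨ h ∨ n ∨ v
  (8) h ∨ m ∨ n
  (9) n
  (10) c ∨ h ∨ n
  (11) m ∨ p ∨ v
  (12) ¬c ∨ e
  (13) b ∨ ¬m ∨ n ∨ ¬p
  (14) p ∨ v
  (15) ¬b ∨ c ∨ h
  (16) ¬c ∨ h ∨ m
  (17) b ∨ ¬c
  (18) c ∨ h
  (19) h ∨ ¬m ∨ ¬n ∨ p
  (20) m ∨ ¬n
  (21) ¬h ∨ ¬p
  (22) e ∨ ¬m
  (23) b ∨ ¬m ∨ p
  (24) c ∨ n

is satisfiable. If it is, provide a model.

p=T; v=T; c=T; h=F; m=T; b=T; e=T; n=T

Unit clause (v) forces v = True.
Unit clause (n) forces n = True.
In (m ∨ ¬n) only m is left, so m = True.
In (e ∨ ¬m) only e is left, so e = True.
Set p = True.
  then (¬h ∨ ¬p) forces h = False.
  then (b ∨ h ∨ ¬v) forces b = True.
  then (¬b ∨ c ∨ h) forces c = True.
All clauses satisfied.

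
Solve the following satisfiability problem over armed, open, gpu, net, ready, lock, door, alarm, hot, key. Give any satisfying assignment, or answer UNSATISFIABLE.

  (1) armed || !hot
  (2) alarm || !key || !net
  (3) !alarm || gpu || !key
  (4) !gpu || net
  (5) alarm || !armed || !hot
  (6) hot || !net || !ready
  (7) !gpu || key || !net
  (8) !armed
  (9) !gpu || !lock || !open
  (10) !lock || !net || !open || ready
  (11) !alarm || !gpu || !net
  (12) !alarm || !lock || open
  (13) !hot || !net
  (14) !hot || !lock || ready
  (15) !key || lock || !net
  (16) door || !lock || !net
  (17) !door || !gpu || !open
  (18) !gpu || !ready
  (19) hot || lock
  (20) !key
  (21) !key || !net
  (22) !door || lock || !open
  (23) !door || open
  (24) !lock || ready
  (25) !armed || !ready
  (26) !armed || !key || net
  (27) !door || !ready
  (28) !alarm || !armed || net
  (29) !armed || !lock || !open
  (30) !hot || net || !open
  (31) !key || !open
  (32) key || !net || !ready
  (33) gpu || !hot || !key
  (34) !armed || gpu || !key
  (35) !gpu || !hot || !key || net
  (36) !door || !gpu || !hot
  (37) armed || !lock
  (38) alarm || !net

The formula is unsatisfiable.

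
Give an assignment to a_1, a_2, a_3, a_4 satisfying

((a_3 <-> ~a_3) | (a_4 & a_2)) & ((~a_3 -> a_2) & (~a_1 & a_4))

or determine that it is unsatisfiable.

a_1 = False, a_2 = True, a_3 = True, a_4 = True

  (a_3 <-> ~a_3) | (a_4 & a_2) = True
    a_3 <-> ~a_3 = False
      ~a_3 = False
    a_4 & a_2 = True
  (~a_3 -> a_2) & (~a_1 & a_4) = True
    ~a_3 -> a_2 = True
      ~a_3 = False
    ~a_1 & a_4 = True
      ~a_1 = True
Both conjuncts True, so the formula holds.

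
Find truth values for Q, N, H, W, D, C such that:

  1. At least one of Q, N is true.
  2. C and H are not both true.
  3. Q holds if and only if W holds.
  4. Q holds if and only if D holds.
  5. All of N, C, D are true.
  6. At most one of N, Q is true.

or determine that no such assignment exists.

Unsatisfiable — no assignment works.

Case D = True:
  (4) with D=T forces Q = True.
  (3) with Q=T forces W = True.
  (5) forces N = True.
  Constraint (6) is violated (N=T, Q=T) — contradiction.
Case D = False:
  Constraint (5) is violated (D=F) — contradiction.
Both cases fail — unsatisfiable.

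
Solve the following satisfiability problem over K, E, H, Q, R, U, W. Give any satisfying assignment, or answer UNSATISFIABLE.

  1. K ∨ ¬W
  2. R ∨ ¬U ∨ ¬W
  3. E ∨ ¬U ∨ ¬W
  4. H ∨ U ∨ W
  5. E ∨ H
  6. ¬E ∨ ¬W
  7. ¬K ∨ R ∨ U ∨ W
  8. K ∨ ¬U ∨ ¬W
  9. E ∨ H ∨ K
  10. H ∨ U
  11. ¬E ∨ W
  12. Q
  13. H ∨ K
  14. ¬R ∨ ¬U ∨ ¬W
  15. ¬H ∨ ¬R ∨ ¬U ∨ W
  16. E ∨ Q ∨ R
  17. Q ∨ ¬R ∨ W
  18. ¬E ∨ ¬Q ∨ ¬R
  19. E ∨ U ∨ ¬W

K = True, E = False, H = True, Q = True, R = True, U = False, W = False

Unit clause (Q) forces Q = True.
Set K = True.
Try E = True:
  (¬E ∨ ¬W) forces W = False.
  clause (¬E ∨ W) is falsified — backtrack.
So E = False.
  then (E ∨ H) forces H = True.
Set R = True.
Set U = False.
  then (E ∨ U ∨ ¬W) forces W = False.
All clauses satisfied.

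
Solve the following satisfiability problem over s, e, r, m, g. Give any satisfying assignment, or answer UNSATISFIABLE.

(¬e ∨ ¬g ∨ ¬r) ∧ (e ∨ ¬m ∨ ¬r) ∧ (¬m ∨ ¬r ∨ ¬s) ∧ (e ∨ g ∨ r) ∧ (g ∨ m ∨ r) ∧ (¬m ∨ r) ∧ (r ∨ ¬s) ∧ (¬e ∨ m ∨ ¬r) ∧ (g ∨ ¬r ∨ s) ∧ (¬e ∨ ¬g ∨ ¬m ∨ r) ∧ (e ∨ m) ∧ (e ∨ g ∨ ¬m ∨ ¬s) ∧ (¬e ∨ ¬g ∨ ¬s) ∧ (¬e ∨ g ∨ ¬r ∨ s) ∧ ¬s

s=F; e=T; r=F; m=F; g=T

Unit clause (¬s) forces s = False.
Try e = False:
  (e ∨ m) forces m = True.
  (e ∨ ¬m ∨ ¬r) forces r = False.
  clause (¬m ∨ r) is falsified — backtrack.
So e = True.
Try r = True:
  (¬e ∨ ¬g ∨ ¬r) forces g = False.
  clause (g ∨ ¬r ∨ s) is falsified — backtrack.
So r = False.
  then (¬m ∨ r) forces m = False.
  then (g ∨ m ∨ r) forces g = True.
All clauses satisfied.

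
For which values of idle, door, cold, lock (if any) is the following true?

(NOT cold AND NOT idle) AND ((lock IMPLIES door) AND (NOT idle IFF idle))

Unsatisfiable

The conjunct NOT idle IFF idle is unsatisfiable on its own:
  idle=F: evaluates to False.
  idle=T: evaluates to False.
So the whole conjunction is unsatisfiable.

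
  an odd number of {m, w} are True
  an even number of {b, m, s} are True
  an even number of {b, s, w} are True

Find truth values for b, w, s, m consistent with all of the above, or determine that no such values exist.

Unsatisfiable — no assignment works.

Adding constraints 1, 2, 3 mod 2: every variable appears an even number of times on the left, so the left side is 0.
But the right sides sum to 1 (mod 2). 0 ≠ 1 — the system is inconsistent.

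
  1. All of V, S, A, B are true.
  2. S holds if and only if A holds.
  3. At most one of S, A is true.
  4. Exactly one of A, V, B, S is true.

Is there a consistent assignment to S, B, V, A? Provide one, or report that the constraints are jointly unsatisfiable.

Unsatisfiable — no assignment works.

Case S = True:
  (1) forces V = True.
  Constraint (4) is violated (V=T, S=T) — contradiction.
Case S = False:
  Constraint (1) is violated (S=F) — contradiction.
Both cases fail — unsatisfiable.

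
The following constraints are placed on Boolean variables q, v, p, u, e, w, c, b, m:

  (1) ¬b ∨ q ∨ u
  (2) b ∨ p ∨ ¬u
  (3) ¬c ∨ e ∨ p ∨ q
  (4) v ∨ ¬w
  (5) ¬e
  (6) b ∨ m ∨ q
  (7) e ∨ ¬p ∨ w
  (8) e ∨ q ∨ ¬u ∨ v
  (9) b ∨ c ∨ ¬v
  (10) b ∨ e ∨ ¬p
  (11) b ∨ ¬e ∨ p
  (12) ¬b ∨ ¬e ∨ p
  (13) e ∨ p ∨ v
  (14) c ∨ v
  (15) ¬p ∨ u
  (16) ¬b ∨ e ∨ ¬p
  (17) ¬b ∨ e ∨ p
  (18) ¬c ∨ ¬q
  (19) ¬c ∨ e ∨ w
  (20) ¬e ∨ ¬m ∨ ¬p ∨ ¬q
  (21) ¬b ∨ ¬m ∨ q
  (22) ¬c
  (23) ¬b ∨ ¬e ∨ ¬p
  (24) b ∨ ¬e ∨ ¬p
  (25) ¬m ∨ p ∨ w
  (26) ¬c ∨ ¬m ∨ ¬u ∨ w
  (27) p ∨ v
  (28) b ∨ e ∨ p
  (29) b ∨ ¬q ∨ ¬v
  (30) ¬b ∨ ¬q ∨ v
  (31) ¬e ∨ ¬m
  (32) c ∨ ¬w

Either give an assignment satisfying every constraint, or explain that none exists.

Case e = True:
  Clause (¬e) is falsified — contradiction.
Case e = False:
  (¬c) forces c = False.
  (c ∨ v) forces v = True.
  (b ∨ c ∨ ¬v) forces b = True.
  (¬b ∨ e ∨ ¬p) forces p = False.
  Clause (¬b ∨ e ∨ p) is falsified — contradiction.
Both cases fail, so the formula is unsatisfiable.

No satisfying assignment exists.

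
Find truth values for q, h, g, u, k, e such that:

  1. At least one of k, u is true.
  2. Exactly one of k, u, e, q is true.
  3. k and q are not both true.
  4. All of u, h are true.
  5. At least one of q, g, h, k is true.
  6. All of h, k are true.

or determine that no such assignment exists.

Case u = True:
  (2) with u=T forces k = False.
  Constraint (6) is violated (k=F) — contradiction.
Case u = False:
  Constraint (4) is violated (u=F) — contradiction.
Both cases fail — unsatisfiable.

The formula is unsatisfiable.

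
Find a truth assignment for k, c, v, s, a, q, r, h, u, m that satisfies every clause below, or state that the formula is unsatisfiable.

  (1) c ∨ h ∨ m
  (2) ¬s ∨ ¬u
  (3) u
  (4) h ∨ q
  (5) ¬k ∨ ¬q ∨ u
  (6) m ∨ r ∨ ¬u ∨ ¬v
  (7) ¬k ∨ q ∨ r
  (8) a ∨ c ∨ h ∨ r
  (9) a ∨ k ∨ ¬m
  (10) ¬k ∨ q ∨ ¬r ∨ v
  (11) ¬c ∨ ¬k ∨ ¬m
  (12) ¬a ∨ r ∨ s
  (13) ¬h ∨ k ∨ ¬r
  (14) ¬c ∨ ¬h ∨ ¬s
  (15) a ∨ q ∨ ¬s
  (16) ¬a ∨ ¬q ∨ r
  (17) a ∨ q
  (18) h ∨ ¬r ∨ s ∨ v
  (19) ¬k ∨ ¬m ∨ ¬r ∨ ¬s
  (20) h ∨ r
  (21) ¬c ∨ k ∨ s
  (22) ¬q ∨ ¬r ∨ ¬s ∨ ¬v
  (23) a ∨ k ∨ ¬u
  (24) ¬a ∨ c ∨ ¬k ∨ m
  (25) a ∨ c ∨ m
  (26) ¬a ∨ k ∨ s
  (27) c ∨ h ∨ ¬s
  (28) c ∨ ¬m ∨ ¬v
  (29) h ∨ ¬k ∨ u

Unit clause (u) forces u = True.
In (¬s ∨ ¬u) only ¬s is left, so s = False.
Try k = False:
  (¬c ∨ k ∨ s) forces c = False.
  (a ∨ k ∨ ¬u) forces a = True.
  clause (¬a ∨ k ∨ s) is falsified — backtrack.
So k = True.
Set c = True.
  then (¬c ∨ ¬k ∨ ¬m) forces m = False.
Set v = False.
Set a = True.
  then (¬a ∨ r ∨ s) forces r = True.
  then (h ∨ ¬r ∨ s ∨ v) forces h = True.
  then (¬k ∨ q ∨ ¬r ∨ v) forces q = True.
All clauses satisfied.

k = True; c = True; v = False; s = False; a = True; q = True; r = True; h = True; u = True; m = False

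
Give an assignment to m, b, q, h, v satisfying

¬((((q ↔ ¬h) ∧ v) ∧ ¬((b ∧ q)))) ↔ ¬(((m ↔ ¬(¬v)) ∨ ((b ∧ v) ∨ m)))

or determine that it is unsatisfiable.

m: False; b: False; q: False; h: False; v: True

  ¬((((q ↔ ¬h) ∧ v) ∧ ¬((b ∧ q)))) ↔ ¬(((m ↔ ¬(¬v)) ∨ ((b ∧ v) ∨ m))) = True
    ¬((((q ↔ ¬h) ∧ v) ∧ ¬((b ∧ q)))) = True
      ((q ↔ ¬h) ∧ v) ∧ ¬((b ∧ q)) = False
        (q ↔ ¬h) ∧ v = False
          q ↔ ¬h = False
            ¬h = True
        ¬((b ∧ q)) = True
          b ∧ q = False
    ¬(((m ↔ ¬(¬v)) ∨ ((b ∧ v) ∨ m))) = True
      (m ↔ ¬(¬v)) ∨ ((b ∧ v) ∨ m) = False
        m ↔ ¬(¬v) = False
          ¬(¬v) = True
            ¬v = False
        (b ∧ v) ∨ m = False
          b ∧ v = False
The formula evaluates to True.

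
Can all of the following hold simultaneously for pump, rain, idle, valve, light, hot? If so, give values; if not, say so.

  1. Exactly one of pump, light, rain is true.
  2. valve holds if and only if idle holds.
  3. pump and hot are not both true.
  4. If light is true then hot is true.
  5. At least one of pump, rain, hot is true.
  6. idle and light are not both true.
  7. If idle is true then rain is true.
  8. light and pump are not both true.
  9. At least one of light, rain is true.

pump = False, rain = True, idle = False, valve = False, light = False, hot = True

  (1) {pump, light, rain}: 1 true — exactly one ✓
  (2) valve=F, idle=F — same ✓
  (3) pump=F, hot=T — not both ✓
  (4) light=F ⇒ hot: vacuous ✓
  (5) {pump, rain, hot}: 2 true — at least one ✓
  (6) idle=F, light=F — not both ✓
  (7) idle=F ⇒ rain: vacuous ✓
  (8) light=F, pump=F — not both ✓
  (9) {light, rain}: 1 true — at least one ✓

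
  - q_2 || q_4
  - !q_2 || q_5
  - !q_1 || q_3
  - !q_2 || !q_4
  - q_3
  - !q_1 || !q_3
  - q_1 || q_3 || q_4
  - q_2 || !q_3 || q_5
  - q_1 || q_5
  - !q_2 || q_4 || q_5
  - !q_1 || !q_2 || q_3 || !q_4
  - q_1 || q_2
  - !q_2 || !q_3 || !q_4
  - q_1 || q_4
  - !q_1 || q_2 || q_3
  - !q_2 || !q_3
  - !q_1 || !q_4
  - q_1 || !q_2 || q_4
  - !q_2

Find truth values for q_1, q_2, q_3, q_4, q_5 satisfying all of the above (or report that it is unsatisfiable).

Unsatisfiable — no assignment works.

Case q_2 = True:
  Clause (!q_2) is falsified — contradiction.
Case q_2 = False:
  (q_2 || q_4) forces q_4 = True.
  (q_3) forces q_3 = True.
  (!q_1 || !q_3) forces q_1 = False.
  Clause (q_1 || q_2) is falsified — contradiction.
Both cases fail, so the formula is unsatisfiable.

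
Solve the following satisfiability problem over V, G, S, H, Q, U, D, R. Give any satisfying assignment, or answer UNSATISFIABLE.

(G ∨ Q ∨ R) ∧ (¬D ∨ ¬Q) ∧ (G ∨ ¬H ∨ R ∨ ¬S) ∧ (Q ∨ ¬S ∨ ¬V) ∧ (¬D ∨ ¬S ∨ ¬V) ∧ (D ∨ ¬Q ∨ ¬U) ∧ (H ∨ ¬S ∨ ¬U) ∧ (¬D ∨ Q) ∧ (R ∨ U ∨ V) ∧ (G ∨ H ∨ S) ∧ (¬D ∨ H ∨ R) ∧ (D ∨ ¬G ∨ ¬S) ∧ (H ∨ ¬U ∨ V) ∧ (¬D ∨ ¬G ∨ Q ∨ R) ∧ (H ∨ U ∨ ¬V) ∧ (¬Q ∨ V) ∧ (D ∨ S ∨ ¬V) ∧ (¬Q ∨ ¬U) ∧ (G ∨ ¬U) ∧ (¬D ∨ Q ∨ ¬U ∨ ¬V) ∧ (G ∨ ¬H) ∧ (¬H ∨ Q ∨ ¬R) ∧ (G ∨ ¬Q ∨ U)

V=F; G=F; S=T; H=F; Q=F; U=F; D=F; R=T

Set V = False.
  then (¬Q ∨ V) forces Q = False.
  then (¬D ∨ Q) forces D = False.
Set G = False.
  then (G ∨ Q ∨ R) forces R = True.
  then (G ∨ ¬U) forces U = False.
  then (G ∨ ¬H) forces H = False.
  then (G ∨ H ∨ S) forces S = True.
All clauses satisfied.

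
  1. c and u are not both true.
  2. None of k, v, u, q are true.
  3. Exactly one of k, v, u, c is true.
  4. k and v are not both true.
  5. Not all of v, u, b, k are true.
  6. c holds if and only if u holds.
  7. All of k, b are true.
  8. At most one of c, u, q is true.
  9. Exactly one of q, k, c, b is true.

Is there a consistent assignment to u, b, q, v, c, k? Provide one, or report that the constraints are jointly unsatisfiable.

Unsatisfiable

Case k = True:
  Constraint (2) is violated (k=T) — contradiction.
Case k = False:
  Constraint (7) is violated (k=F) — contradiction.
Both cases fail — unsatisfiable.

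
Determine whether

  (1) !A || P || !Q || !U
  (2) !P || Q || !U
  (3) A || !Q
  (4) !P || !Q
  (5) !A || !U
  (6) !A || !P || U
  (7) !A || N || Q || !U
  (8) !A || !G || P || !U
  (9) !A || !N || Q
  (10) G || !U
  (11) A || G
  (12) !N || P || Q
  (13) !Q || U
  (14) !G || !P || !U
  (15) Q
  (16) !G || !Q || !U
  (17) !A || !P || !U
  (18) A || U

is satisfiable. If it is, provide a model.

No satisfying assignment exists.

Case Q = True:
  (A || !Q) forces A = True.
  (!P || !Q) forces P = False.
  (!A || P || !Q || !U) forces U = False.
  Clause (!Q || U) is falsified — contradiction.
Case Q = False:
  Clause (Q) is falsified — contradiction.
Both cases fail, so the formula is unsatisfiable.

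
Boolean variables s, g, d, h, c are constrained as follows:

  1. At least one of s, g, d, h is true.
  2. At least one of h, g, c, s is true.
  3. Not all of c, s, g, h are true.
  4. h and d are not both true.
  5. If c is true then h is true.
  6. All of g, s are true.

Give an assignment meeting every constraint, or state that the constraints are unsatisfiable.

s=T, g=T, d=F, h=F, c=F

  (1) {s, g, d, h}: 2 true — at least one ✓
  (2) {h, g, c, s}: 2 true — at least one ✓
  (3) {c, s, g, h}: 2/4 true — not all ✓
  (4) h=F, d=F — not both ✓
  (5) c=F ⇒ h: vacuous ✓
  (6) {g, s}: all 2 true ✓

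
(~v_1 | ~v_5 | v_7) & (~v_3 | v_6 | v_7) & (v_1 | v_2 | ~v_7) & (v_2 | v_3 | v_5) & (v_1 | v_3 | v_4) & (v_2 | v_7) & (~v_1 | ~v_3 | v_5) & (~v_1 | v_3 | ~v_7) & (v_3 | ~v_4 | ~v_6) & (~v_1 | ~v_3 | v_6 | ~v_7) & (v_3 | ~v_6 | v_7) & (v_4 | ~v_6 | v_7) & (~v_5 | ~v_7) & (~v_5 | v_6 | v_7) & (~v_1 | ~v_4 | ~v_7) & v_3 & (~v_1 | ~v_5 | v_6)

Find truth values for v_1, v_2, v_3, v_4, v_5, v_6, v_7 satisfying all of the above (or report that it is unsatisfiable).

Unit clause (v_3) forces v_3 = True.
Try v_1 = True:
  (~v_1 | ~v_3 | v_5) forces v_5 = True.
  (~v_1 | ~v_5 | v_7) forces v_7 = True.
  clause (~v_5 | ~v_7) is falsified — backtrack.
So v_1 = False.
Set v_2 = True.
Set v_4 = True.
Set v_5 = False.
Set v_6 = False.
  then (~v_3 | v_6 | v_7) forces v_7 = True.
All clauses satisfied.

v_1: False; v_2: True; v_3: True; v_4: True; v_5: False; v_6: False; v_7: True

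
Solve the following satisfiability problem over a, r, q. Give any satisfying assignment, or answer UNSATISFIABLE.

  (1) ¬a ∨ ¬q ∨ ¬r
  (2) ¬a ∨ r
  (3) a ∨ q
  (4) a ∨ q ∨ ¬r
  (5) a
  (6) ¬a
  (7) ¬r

No satisfying assignment exists.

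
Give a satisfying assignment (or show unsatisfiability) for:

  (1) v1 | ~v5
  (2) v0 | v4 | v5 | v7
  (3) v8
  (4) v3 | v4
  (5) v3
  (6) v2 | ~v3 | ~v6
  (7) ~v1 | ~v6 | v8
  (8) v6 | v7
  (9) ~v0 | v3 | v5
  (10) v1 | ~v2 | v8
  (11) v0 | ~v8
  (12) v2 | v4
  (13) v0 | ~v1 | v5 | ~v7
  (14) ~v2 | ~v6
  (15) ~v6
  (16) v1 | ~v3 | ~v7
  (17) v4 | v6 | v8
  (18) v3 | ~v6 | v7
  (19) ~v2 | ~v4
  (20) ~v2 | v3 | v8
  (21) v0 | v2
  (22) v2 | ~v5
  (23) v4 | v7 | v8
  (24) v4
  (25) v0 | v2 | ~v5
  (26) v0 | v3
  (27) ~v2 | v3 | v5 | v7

Unit clause (v8) forces v8 = True.
Unit clause (v3) forces v3 = True.
In (v0 | ~v8) only v0 is left, so v0 = True.
Unit clause (~v6) forces v6 = False.
Unit clause (v4) forces v4 = True.
In (v6 | v7) only v7 is left, so v7 = True.
In (v1 | ~v3 | ~v7) only v1 is left, so v1 = True.
In (~v2 | ~v4) only ~v2 is left, so v2 = False.
In (v2 | ~v5) only ~v5 is left, so v5 = False.
All clauses satisfied.

v0 = True, v1 = True, v2 = False, v3 = True, v4 = True, v5 = False, v6 = False, v7 = True, v8 = True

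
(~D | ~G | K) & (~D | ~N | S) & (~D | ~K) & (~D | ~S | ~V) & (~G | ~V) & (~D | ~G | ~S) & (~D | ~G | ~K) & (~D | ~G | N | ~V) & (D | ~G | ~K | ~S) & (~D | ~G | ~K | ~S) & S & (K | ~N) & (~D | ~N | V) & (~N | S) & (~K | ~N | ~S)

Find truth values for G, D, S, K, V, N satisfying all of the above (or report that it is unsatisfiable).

Unit clause (S) forces S = True.
Set G = False.
Set D = True.
  then (~D | ~K) forces K = False.
  then (~D | ~S | ~V) forces V = False.
  then (K | ~N) forces N = False.
All clauses satisfied.

G=F, D=T, S=T, K=F, V=F, N=F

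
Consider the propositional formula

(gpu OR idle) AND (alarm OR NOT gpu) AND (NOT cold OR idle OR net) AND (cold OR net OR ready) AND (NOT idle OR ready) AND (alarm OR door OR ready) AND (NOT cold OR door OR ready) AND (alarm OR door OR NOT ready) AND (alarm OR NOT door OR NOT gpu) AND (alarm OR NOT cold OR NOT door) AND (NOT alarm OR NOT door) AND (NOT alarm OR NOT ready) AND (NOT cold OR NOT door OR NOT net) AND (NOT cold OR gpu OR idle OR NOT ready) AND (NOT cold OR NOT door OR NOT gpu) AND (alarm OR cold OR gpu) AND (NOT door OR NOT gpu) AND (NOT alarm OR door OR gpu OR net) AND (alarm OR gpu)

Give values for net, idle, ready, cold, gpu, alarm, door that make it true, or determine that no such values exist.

Set net = True.
Try idle = True:
  (NOT idle OR ready) forces ready = True.
  (NOT alarm OR NOT ready) forces alarm = False.
  (alarm OR NOT gpu) forces gpu = False.
  clause (alarm OR gpu) is falsified — backtrack.
So idle = False.
  then (gpu OR idle) forces gpu = True.
  then (alarm OR NOT gpu) forces alarm = True.
  then (NOT alarm OR NOT door) forces door = False.
  then (NOT alarm OR NOT ready) forces ready = False.
  then (NOT cold OR door OR ready) forces cold = False.
All clauses satisfied.

net = True; idle = False; ready = False; cold = False; gpu = True; alarm = True; door = False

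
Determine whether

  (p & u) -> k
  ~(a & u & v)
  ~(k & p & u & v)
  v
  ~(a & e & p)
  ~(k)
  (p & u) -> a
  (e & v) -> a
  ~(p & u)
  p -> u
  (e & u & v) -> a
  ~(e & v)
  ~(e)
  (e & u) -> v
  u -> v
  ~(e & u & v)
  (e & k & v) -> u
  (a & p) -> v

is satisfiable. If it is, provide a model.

v = True, e = False, a = True, u = False, p = False, k = False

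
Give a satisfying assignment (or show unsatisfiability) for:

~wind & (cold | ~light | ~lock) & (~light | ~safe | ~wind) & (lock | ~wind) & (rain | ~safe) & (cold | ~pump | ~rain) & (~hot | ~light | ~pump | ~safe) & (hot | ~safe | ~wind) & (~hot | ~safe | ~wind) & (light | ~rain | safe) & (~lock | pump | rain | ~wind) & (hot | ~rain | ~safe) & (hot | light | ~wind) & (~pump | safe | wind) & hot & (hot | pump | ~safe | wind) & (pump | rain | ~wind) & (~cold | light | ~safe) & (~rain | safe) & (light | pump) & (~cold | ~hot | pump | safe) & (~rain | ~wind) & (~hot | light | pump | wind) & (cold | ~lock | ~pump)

Unit clause (~wind) forces wind = False.
Unit clause (hot) forces hot = True.
Try light = False:
  (light | pump) forces pump = True.
  (~pump | safe | wind) forces safe = True.
  (rain | ~safe) forces rain = True.
  (cold | ~pump | ~rain) forces cold = True.
  clause (~cold | light | ~safe) is falsified — backtrack.
So light = True.
Set rain = True.
  then (~rain | safe) forces safe = True.
  then (~hot | ~light | ~pump | ~safe) forces pump = False.
Set lock = True.
  then (cold | ~light | ~lock) forces cold = True.
All clauses satisfied.

light: True, hot: True, rain: True, lock: True, wind: False, cold: True, safe: True, pump: False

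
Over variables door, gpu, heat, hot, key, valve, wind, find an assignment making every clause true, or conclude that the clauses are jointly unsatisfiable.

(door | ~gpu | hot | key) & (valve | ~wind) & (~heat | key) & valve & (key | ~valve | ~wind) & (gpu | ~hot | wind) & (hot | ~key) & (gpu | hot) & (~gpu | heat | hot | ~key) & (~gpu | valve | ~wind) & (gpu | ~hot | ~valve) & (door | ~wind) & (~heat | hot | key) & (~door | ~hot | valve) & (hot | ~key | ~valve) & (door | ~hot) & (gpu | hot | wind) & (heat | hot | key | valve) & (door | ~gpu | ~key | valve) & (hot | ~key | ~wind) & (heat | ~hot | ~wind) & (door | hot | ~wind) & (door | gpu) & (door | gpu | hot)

Unit clause (valve) forces valve = True.
Try door = False:
  (door | ~wind) forces wind = False.
  (door | ~hot) forces hot = False.
  (hot | ~key) forces key = False.
  (door | ~gpu | hot | key) forces gpu = False.
  clause (gpu | hot) is falsified — backtrack.
So door = True.
Set gpu = True.
Set heat = False.
Set hot = False.
  then (hot | ~key) forces key = False.
  then (key | ~valve | ~wind) forces wind = False.
All clauses satisfied.

door = True, gpu = True, heat = False, hot = False, key = False, valve = True, wind = False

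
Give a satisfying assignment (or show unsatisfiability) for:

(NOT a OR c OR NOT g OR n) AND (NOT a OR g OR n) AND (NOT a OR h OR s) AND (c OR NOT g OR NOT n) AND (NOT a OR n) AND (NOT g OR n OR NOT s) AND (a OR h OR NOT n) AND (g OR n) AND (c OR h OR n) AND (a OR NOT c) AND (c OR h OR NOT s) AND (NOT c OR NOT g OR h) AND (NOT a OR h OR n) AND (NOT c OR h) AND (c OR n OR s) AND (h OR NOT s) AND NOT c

Unit clause (NOT c) forces c = False.
Set n = True.
  then (c OR NOT g OR NOT n) forces g = False.
Set a = False.
  then (a OR h OR NOT n) forces h = True.
Set s = False.
All clauses satisfied.

c = False; n = True; a = False; g = False; s = False; h = True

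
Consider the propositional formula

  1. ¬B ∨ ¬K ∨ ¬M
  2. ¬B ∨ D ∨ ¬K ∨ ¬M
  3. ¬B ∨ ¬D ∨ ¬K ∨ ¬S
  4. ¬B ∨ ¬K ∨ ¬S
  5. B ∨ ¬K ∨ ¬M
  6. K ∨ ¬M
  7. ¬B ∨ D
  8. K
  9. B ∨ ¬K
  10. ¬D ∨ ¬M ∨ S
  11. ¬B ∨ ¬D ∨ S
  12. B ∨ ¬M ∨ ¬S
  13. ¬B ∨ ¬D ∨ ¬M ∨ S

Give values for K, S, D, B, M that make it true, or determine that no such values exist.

Case K = True:
  (B ∨ ¬K) forces B = True.
  (¬B ∨ ¬K ∨ ¬M) forces M = False.
  (¬B ∨ ¬K ∨ ¬S) forces S = False.
  (¬B ∨ D) forces D = True.
  Clause (¬B ∨ ¬D ∨ S) is falsified — contradiction.
Case K = False:
  Clause (K) is falsified — contradiction.
Both cases fail, so the formula is unsatisfiable.

Unsatisfiable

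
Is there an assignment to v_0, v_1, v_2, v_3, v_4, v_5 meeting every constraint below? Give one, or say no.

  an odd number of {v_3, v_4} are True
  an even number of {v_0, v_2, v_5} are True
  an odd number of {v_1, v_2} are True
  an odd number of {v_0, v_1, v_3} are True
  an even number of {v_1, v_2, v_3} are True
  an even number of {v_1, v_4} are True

v_0: False; v_1: False; v_2: True; v_3: True; v_4: False; v_5: True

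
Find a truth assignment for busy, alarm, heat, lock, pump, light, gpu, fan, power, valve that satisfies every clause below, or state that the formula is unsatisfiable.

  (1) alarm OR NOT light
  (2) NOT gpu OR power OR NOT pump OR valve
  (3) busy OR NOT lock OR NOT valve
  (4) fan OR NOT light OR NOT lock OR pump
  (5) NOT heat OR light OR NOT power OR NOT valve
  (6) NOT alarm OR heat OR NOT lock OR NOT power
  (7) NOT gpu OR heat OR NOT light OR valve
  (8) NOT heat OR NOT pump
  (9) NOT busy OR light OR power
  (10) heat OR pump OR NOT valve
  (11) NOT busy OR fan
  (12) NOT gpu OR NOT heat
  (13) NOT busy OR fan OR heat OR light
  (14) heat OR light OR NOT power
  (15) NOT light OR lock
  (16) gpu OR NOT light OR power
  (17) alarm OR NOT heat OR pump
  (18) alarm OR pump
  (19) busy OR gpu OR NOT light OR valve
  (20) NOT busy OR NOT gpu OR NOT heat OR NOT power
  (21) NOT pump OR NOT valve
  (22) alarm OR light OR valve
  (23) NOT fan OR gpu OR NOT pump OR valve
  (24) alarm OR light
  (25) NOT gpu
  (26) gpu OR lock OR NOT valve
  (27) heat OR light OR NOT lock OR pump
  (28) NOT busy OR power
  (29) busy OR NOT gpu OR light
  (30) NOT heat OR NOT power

busy = False, alarm = True, heat = False, lock = False, pump = False, light = False, gpu = False, fan = False, power = False, valve = False

Unit clause (NOT gpu) forces gpu = False.
Set busy = False.
Try alarm = False:
  (alarm OR NOT light) forces light = False.
  clause (alarm OR light) is falsified — backtrack.
So alarm = True.
Set heat = False.
Set lock = False.
  then (NOT light OR lock) forces light = False.
  then (gpu OR lock OR NOT valve) forces valve = False.
  then (heat OR light OR NOT power) forces power = False.
Set pump = False.
Set fan = False.
All clauses satisfied.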